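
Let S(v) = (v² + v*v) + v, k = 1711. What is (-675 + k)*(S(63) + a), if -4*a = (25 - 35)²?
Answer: 8263136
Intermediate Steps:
S(v) = v + 2*v² (S(v) = (v² + v²) + v = 2*v² + v = v + 2*v²)
a = -25 (a = -(25 - 35)²/4 = -¼*(-10)² = -¼*100 = -25)
(-675 + k)*(S(63) + a) = (-675 + 1711)*(63*(1 + 2*63) - 25) = 1036*(63*(1 + 126) - 25) = 1036*(63*127 - 25) = 1036*(8001 - 25) = 1036*7976 = 8263136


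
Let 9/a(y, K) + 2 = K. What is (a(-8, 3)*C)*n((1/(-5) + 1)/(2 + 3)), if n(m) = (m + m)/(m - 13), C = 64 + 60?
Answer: -2976/107 ≈ -27.813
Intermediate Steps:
a(y, K) = 9/(-2 + K)
C = 124
n(m) = 2*m/(-13 + m) (n(m) = (2*m)/(-13 + m) = 2*m/(-13 + m))
(a(-8, 3)*C)*n((1/(-5) + 1)/(2 + 3)) = ((9/(-2 + 3))*124)*(2*((1/(-5) + 1)/(2 + 3))/(-13 + (1/(-5) + 1)/(2 + 3))) = ((9/1)*124)*(2*((-1/5 + 1)/5)/(-13 + (-1/5 + 1)/5)) = ((9*1)*124)*(2*((4/5)*(1/5))/(-13 + (4/5)*(1/5))) = (9*124)*(2*(4/25)/(-13 + 4/25)) = 1116*(2*(4/25)/(-321/25)) = 1116*(2*(4/25)*(-25/321)) = 1116*(-8/321) = -2976/107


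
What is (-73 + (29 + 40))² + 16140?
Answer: 16156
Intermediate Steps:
(-73 + (29 + 40))² + 16140 = (-73 + 69)² + 16140 = (-4)² + 16140 = 16 + 16140 = 16156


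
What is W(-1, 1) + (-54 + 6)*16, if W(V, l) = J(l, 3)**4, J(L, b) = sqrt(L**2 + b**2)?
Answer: -668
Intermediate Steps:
W(V, l) = (9 + l**2)**2 (W(V, l) = (sqrt(l**2 + 3**2))**4 = (sqrt(l**2 + 9))**4 = (sqrt(9 + l**2))**4 = (9 + l**2)**2)
W(-1, 1) + (-54 + 6)*16 = (9 + 1**2)**2 + (-54 + 6)*16 = (9 + 1)**2 - 48*16 = 10**2 - 768 = 100 - 768 = -668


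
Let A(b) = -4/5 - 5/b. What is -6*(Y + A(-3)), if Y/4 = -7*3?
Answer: 2494/5 ≈ 498.80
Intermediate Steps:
Y = -84 (Y = 4*(-7*3) = 4*(-21) = -84)
A(b) = -⅘ - 5/b (A(b) = -4*⅕ - 5/b = -⅘ - 5/b)
-6*(Y + A(-3)) = -6*(-84 + (-⅘ - 5/(-3))) = -6*(-84 + (-⅘ - 5*(-⅓))) = -6*(-84 + (-⅘ + 5/3)) = -6*(-84 + 13/15) = -6*(-1247/15) = 2494/5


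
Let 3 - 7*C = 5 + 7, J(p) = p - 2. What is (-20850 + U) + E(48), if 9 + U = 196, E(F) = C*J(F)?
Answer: -145055/7 ≈ -20722.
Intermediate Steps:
J(p) = -2 + p
C = -9/7 (C = 3/7 - (5 + 7)/7 = 3/7 - ⅐*12 = 3/7 - 12/7 = -9/7 ≈ -1.2857)
E(F) = 18/7 - 9*F/7 (E(F) = -9*(-2 + F)/7 = 18/7 - 9*F/7)
U = 187 (U = -9 + 196 = 187)
(-20850 + U) + E(48) = (-20850 + 187) + (18/7 - 9/7*48) = -20663 + (18/7 - 432/7) = -20663 - 414/7 = -145055/7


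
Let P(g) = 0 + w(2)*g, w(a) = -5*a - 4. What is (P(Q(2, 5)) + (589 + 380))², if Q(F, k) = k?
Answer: 808201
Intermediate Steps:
w(a) = -4 - 5*a
P(g) = -14*g (P(g) = 0 + (-4 - 5*2)*g = 0 + (-4 - 10)*g = 0 - 14*g = -14*g)
(P(Q(2, 5)) + (589 + 380))² = (-14*5 + (589 + 380))² = (-70 + 969)² = 899² = 808201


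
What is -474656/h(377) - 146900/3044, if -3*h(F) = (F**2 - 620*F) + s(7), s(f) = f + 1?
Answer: -4447759823/69709883 ≈ -63.804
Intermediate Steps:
s(f) = 1 + f
h(F) = -8/3 - F**2/3 + 620*F/3 (h(F) = -((F**2 - 620*F) + (1 + 7))/3 = -((F**2 - 620*F) + 8)/3 = -(8 + F**2 - 620*F)/3 = -8/3 - F**2/3 + 620*F/3)
-474656/h(377) - 146900/3044 = -474656/(-8/3 - 1/3*377**2 + (620/3)*377) - 146900/3044 = -474656/(-8/3 - 1/3*142129 + 233740/3) - 146900*1/3044 = -474656/(-8/3 - 142129/3 + 233740/3) - 36725/761 = -474656/91603/3 - 36725/761 = -474656*3/91603 - 36725/761 = -1423968/91603 - 36725/761 = -4447759823/69709883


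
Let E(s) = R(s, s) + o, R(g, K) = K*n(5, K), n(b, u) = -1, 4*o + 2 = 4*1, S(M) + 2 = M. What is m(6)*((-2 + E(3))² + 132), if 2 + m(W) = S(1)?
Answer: -1827/4 ≈ -456.75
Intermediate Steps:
S(M) = -2 + M
o = ½ (o = -½ + (4*1)/4 = -½ + (¼)*4 = -½ + 1 = ½ ≈ 0.50000)
m(W) = -3 (m(W) = -2 + (-2 + 1) = -2 - 1 = -3)
R(g, K) = -K (R(g, K) = K*(-1) = -K)
E(s) = ½ - s (E(s) = -s + ½ = ½ - s)
m(6)*((-2 + E(3))² + 132) = -3*((-2 + (½ - 1*3))² + 132) = -3*((-2 + (½ - 3))² + 132) = -3*((-2 - 5/2)² + 132) = -3*((-9/2)² + 132) = -3*(81/4 + 132) = -3*609/4 = -1827/4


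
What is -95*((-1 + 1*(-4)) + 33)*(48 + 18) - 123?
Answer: -175683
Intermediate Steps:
-95*((-1 + 1*(-4)) + 33)*(48 + 18) - 123 = -95*((-1 - 4) + 33)*66 - 123 = -95*(-5 + 33)*66 - 123 = -2660*66 - 123 = -95*1848 - 123 = -175560 - 123 = -175683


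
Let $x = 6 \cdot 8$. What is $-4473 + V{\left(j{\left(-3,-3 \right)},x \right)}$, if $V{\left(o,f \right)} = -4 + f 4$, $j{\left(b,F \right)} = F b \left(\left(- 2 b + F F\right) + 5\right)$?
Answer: $-4285$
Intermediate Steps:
$x = 48$
$j{\left(b,F \right)} = F b \left(5 + F^{2} - 2 b\right)$ ($j{\left(b,F \right)} = F b \left(\left(- 2 b + F^{2}\right) + 5\right) = F b \left(\left(F^{2} - 2 b\right) + 5\right) = F b \left(5 + F^{2} - 2 b\right)$)
$V{\left(o,f \right)} = -4 + 4 f$
$-4473 + V{\left(j{\left(-3,-3 \right)},x \right)} = -4473 + \left(-4 + 4 \cdot 48\right) = -4473 + \left(-4 + 192\right) = -4473 + 188 = -4285$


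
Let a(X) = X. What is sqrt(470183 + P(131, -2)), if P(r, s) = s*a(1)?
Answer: sqrt(470181) ≈ 685.70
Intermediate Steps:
P(r, s) = s (P(r, s) = s*1 = s)
sqrt(470183 + P(131, -2)) = sqrt(470183 - 2) = sqrt(470181)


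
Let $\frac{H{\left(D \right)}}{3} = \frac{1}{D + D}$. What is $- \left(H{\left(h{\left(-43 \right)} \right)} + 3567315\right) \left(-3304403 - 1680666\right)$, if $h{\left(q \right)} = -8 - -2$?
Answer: $\frac{71133240693871}{4} \approx 1.7783 \cdot 10^{13}$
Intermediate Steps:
$h{\left(q \right)} = -6$ ($h{\left(q \right)} = -8 + 2 = -6$)
$H{\left(D \right)} = \frac{3}{2 D}$ ($H{\left(D \right)} = \frac{3}{D + D} = \frac{3}{2 D}$)
$- \left(H{\left(h{\left(-43 \right)} \right)} + 3567315\right) \left(-3304403 - 1680666\right) = - \left(\frac{3}{2 \left(-6\right)} + 3567315\right) \left(-3304403 - 1680666\right) = - \left(\frac{3}{2} \left(- \frac{1}{6}\right) + 3567315\right) \left(-3304403 - 1680666\right) = - \left(- \frac{1}{4} + 3567315\right) \left(-4985069\right) = - \frac{14269259 \left(-4985069\right)}{4} = \left(-1\right) \left(- \frac{71133240693871}{4}\right) = \frac{71133240693871}{4}$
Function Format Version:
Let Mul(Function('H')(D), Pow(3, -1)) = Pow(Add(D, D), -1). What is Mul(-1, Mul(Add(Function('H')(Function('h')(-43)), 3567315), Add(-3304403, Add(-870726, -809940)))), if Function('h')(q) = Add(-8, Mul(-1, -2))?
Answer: Rational(71133240693871, 4) ≈ 1.7783e+13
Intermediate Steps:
Function('h')(q) = -6 (Function('h')(q) = Add(-8, 2) = -6)
Function('H')(D) = Mul(Rational(3, 2), Pow(D, -1)) (Function('H')(D) = Mul(3, Pow(Add(D, D), -1)) = Mul(3, Pow(Mul(2, D), -1)) = Mul(3, Mul(Rational(1, 2), Pow(D, -1))) = Mul(Rational(3, 2), Pow(D, -1)))
Mul(-1, Mul(Add(Function('H')(Function('h')(-43)), 3567315), Add(-3304403, Add(-870726, -809940)))) = Mul(-1, Mul(Add(Mul(Rational(3, 2), Pow(-6, -1)), 3567315), Add(-3304403, Add(-870726, -809940)))) = Mul(-1, Mul(Add(Mul(Rational(3, 2), Rational(-1, 6)), 3567315), Add(-3304403, -1680666))) = Mul(-1, Mul(Add(Rational(-1, 4), 3567315), -4985069)) = Mul(-1, Mul(Rational(14269259, 4), -4985069)) = Mul(-1, Rational(-71133240693871, 4)) = Rational(71133240693871, 4)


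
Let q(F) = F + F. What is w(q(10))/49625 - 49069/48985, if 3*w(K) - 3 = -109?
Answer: -1462067957/1458528375 ≈ -1.0024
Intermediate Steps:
q(F) = 2*F
w(K) = -106/3 (w(K) = 1 + (⅓)*(-109) = 1 - 109/3 = -106/3)
w(q(10))/49625 - 49069/48985 = -106/3/49625 - 49069/48985 = -106/3*1/49625 - 49069*1/48985 = -106/148875 - 49069/48985 = -1462067957/1458528375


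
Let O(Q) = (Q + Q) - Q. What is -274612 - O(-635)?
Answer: -273977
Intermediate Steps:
O(Q) = Q (O(Q) = 2*Q - Q = Q)
-274612 - O(-635) = -274612 - 1*(-635) = -274612 + 635 = -273977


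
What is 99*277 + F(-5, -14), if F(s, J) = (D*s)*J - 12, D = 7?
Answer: 27901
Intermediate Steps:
F(s, J) = -12 + 7*J*s (F(s, J) = (7*s)*J - 12 = 7*J*s - 12 = -12 + 7*J*s)
99*277 + F(-5, -14) = 99*277 + (-12 + 7*(-14)*(-5)) = 27423 + (-12 + 490) = 27423 + 478 = 27901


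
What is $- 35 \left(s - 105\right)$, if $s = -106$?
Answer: $7385$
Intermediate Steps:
$- 35 \left(s - 105\right) = - 35 \left(-106 - 105\right) = \left(-35\right) \left(-211\right) = 7385$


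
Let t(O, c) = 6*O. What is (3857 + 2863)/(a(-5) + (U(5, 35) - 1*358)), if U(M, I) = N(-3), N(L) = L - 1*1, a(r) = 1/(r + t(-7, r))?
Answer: -63168/3403 ≈ -18.562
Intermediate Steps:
a(r) = 1/(-42 + r) (a(r) = 1/(r + 6*(-7)) = 1/(r - 42) = 1/(-42 + r))
N(L) = -1 + L (N(L) = L - 1 = -1 + L)
U(M, I) = -4 (U(M, I) = -1 - 3 = -4)
(3857 + 2863)/(a(-5) + (U(5, 35) - 1*358)) = (3857 + 2863)/(1/(-42 - 5) + (-4 - 1*358)) = 6720/(1/(-47) + (-4 - 358)) = 6720/(-1/47 - 362) = 6720/(-17015/47) = 6720*(-47/17015) = -63168/3403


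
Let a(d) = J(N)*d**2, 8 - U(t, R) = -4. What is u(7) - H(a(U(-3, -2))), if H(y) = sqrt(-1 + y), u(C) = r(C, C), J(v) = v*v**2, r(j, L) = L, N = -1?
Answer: 7 - I*sqrt(145) ≈ 7.0 - 12.042*I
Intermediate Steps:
U(t, R) = 12 (U(t, R) = 8 - 1*(-4) = 8 + 4 = 12)
J(v) = v**3
u(C) = C
a(d) = -d**2 (a(d) = (-1)**3*d**2 = -d**2)
u(7) - H(a(U(-3, -2))) = 7 - sqrt(-1 - 1*12**2) = 7 - sqrt(-1 - 1*144) = 7 - sqrt(-1 - 144) = 7 - sqrt(-145) = 7 - I*sqrt(145)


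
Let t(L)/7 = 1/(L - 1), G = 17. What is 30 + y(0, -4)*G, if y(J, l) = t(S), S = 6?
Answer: 269/5 ≈ 53.800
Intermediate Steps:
t(L) = 7/(-1 + L) (t(L) = 7/(L - 1) = 7/(-1 + L))
y(J, l) = 7/5 (y(J, l) = 7/(-1 + 6) = 7/5)
30 + y(0, -4)*G = 30 + (7/5)*17 = 30 + 119/5 = 269/5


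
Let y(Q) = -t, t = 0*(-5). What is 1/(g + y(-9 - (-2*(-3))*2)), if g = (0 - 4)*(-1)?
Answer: ¼ ≈ 0.25000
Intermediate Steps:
t = 0
g = 4 (g = -4*(-1) = 4)
y(Q) = 0 (y(Q) = -1*0 = 0)
1/(g + y(-9 - (-2*(-3))*2)) = 1/(4 + 0) = 1/4 = ¼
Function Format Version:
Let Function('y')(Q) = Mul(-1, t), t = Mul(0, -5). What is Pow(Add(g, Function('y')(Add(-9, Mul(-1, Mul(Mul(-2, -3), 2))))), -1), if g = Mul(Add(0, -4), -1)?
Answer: Rational(1, 4) ≈ 0.25000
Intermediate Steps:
t = 0
g = 4 (g = Mul(-4, -1) = 4)
Function('y')(Q) = 0 (Function('y')(Q) = Mul(-1, 0) = 0)
Pow(Add(g, Function('y')(Add(-9, Mul(-1, Mul(Mul(-2, -3), 2))))), -1) = Pow(Add(4, 0), -1) = Pow(4, -1) = Rational(1, 4)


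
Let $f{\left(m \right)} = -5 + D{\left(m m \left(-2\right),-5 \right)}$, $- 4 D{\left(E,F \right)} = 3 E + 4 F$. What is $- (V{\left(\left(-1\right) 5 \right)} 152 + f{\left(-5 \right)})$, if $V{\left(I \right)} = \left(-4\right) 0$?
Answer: $- \frac{75}{2} \approx -37.5$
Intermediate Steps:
$D{\left(E,F \right)} = - F - \frac{3 E}{4}$ ($D{\left(E,F \right)} = - \frac{3 E + 4 F}{4} = - F - \frac{3 E}{4}$)
$f{\left(m \right)} = \frac{3 m^{2}}{2}$ ($f{\left(m \right)} = -5 - \left(-5 + \frac{3 m m \left(-2\right)}{4}\right) = -5 - \left(-5 + \frac{3 m^{2} \left(-2\right)}{4}\right) = -5 - \left(-5 + \frac{3 \left(- 2 m^{2}\right)}{4}\right) = -5 + \left(5 + \frac{3 m^{2}}{2}\right) = \frac{3 m^{2}}{2}$)
$V{\left(I \right)} = 0$
$- (V{\left(\left(-1\right) 5 \right)} 152 + f{\left(-5 \right)}) = - (0 \cdot 152 + \frac{3 \left(-5\right)^{2}}{2}) = - (0 + \frac{3}{2} \cdot 25) = - (0 + \frac{75}{2}) = \left(-1\right) \frac{75}{2} = - \frac{75}{2}$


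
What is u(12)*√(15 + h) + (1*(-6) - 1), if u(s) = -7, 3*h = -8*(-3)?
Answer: -7 - 7*√23 ≈ -40.571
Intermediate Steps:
h = 8 (h = (-8*(-3))/3 = (⅓)*24 = 8)
u(12)*√(15 + h) + (1*(-6) - 1) = -7*√(15 + 8) + (1*(-6) - 1) = -7*√23 + (-6 - 1) = -7*√23 - 7 = -7 - 7*√23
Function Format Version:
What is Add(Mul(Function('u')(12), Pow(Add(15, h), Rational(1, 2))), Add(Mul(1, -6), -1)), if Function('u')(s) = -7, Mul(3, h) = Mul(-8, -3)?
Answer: Add(-7, Mul(-7, Pow(23, Rational(1, 2)))) ≈ -40.571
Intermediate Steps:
h = 8 (h = Mul(Rational(1, 3), Mul(-8, -3)) = Mul(Rational(1, 3), 24) = 8)
Add(Mul(Function('u')(12), Pow(Add(15, h), Rational(1, 2))), Add(Mul(1, -6), -1)) = Add(Mul(-7, Pow(Add(15, 8), Rational(1, 2))), Add(Mul(1, -6), -1)) = Add(Mul(-7, Pow(23, Rational(1, 2))), Add(-6, -1)) = Add(Mul(-7, Pow(23, Rational(1, 2))), -7) = Add(-7, Mul(-7, Pow(23, Rational(1, 2))))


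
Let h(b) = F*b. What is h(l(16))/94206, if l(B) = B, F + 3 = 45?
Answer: 16/2243 ≈ 0.0071333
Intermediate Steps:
F = 42 (F = -3 + 45 = 42)
h(b) = 42*b
h(l(16))/94206 = (42*16)/94206 = 672*(1/94206) = 16/2243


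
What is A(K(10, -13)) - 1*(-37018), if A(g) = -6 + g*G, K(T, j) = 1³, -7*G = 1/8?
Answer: 2072671/56 ≈ 37012.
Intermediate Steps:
G = -1/56 (G = -⅐/8 = -⅐*⅛ = -1/56 ≈ -0.017857)
K(T, j) = 1
A(g) = -6 - g/56 (A(g) = -6 + g*(-1/56) = -6 - g/56)
A(K(10, -13)) - 1*(-37018) = (-6 - 1/56*1) - 1*(-37018) = (-6 - 1/56) + 37018 = -337/56 + 37018 = 2072671/56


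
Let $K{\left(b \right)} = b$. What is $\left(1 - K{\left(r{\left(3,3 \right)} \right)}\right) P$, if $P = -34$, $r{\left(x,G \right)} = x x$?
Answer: $272$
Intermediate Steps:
$r{\left(x,G \right)} = x^{2}$
$\left(1 - K{\left(r{\left(3,3 \right)} \right)}\right) P = \left(1 - 3^{2}\right) \left(-34\right) = \left(1 - 9\right) \left(-34\right) = \left(-8\right) \left(-34\right) = 272$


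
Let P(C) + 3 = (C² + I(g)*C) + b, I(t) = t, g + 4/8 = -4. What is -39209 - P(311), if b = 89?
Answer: -269233/2 ≈ -1.3462e+5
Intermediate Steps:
g = -9/2 (g = -½ - 4 = -9/2 ≈ -4.5000)
P(C) = 86 + C² - 9*C/2 (P(C) = -3 + ((C² - 9*C/2) + 89) = -3 + (89 + C² - 9*C/2) = 86 + C² - 9*C/2)
-39209 - P(311) = -39209 - (86 + 311² - 9/2*311) = -39209 - (86 + 96721 - 2799/2) = -39209 - 1*190815/2 = -39209 - 190815/2 = -269233/2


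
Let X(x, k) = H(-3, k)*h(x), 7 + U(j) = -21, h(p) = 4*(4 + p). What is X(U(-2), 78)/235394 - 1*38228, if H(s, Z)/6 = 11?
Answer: -4499324084/117697 ≈ -38228.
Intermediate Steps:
H(s, Z) = 66 (H(s, Z) = 6*11 = 66)
h(p) = 16 + 4*p
U(j) = -28 (U(j) = -7 - 21 = -28)
X(x, k) = 1056 + 264*x (X(x, k) = 66*(16 + 4*x) = 1056 + 264*x)
X(U(-2), 78)/235394 - 1*38228 = (1056 + 264*(-28))/235394 - 1*38228 = (1056 - 7392)*(1/235394) - 38228 = -6336*1/235394 - 38228 = -3168/117697 - 38228 = -4499324084/117697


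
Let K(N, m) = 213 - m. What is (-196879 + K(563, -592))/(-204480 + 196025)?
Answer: 196074/8455 ≈ 23.190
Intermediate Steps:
(-196879 + K(563, -592))/(-204480 + 196025) = (-196879 + (213 - 1*(-592)))/(-204480 + 196025) = (-196879 + (213 + 592))/(-8455) = (-196879 + 805)*(-1/8455) = -196074*(-1/8455) = 196074/8455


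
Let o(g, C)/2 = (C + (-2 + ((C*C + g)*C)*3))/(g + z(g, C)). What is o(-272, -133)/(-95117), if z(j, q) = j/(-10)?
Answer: -5791265/9701934 ≈ -0.59692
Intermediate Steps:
z(j, q) = -j/10 (z(j, q) = j*(-⅒) = -j/10)
o(g, C) = 20*(-2 + C + 3*C*(g + C²))/(9*g) (o(g, C) = 2*((C + (-2 + ((C*C + g)*C)*3))/(g - g/10)) = 2*((C + (-2 + ((C² + g)*C)*3))/((9*g/10))) = 2*((C + (-2 + ((g + C²)*C)*3))*(10/(9*g))) = 2*((C + (-2 + (C*(g + C²))*3))*(10/(9*g))) = 2*((C + (-2 + 3*C*(g + C²)))*(10/(9*g))) = 2*((-2 + C + 3*C*(g + C²))*(10/(9*g))) = 2*(10*(-2 + C + 3*C*(g + C²))/(9*g)) = 20*(-2 + C + 3*C*(g + C²))/(9*g))
o(-272, -133)/(-95117) = ((20/9)*(-2 - 133 + 3*(-133)³ + 3*(-133)*(-272))/(-272))/(-95117) = ((20/9)*(-1/272)*(-2 - 133 + 3*(-2352637) + 108528))*(-1/95117) = ((20/9)*(-1/272)*(-2 - 133 - 7057911 + 108528))*(-1/95117) = ((20/9)*(-1/272)*(-6949518))*(-1/95117) = (5791265/102)*(-1/95117) = -5791265/9701934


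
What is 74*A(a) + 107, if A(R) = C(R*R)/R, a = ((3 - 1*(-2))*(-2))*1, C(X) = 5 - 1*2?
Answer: 424/5 ≈ 84.800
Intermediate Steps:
C(X) = 3 (C(X) = 5 - 2 = 3)
a = -10 (a = ((3 + 2)*(-2))*1 = (5*(-2))*1 = -10*1 = -10)
A(R) = 3/R
74*A(a) + 107 = 74*(3/(-10)) + 107 = 74*(3*(-⅒)) + 107 = 74*(-3/10) + 107 = -111/5 + 107 = 424/5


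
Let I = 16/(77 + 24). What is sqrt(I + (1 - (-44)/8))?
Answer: sqrt(271690)/202 ≈ 2.5804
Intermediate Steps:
I = 16/101 ≈ 0.15842
sqrt(I + (1 - (-44)/8)) = sqrt(16/101 + (1 - (-44)/8)) = sqrt(16/101 + (1 - 22*(-1/4))) = sqrt(16/101 + (1 + 11/2)) = sqrt(16/101 + 13/2) = sqrt(1345/202) = sqrt(271690)/202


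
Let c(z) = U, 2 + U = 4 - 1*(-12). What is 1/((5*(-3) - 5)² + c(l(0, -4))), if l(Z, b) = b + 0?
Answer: 1/414 ≈ 0.0024155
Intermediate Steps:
l(Z, b) = b
U = 14 (U = -2 + (4 - 1*(-12)) = -2 + (4 + 12) = -2 + 16 = 14)
c(z) = 14
1/((5*(-3) - 5)² + c(l(0, -4))) = 1/((5*(-3) - 5)² + 14) = 1/((-15 - 5)² + 14) = 1/((-20)² + 14) = 1/(400 + 14) = 1/414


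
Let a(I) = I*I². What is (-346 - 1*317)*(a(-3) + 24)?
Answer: 1989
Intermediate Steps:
a(I) = I³
(-346 - 1*317)*(a(-3) + 24) = (-346 - 1*317)*((-3)³ + 24) = (-346 - 317)*(-27 + 24) = -663*(-3) = 1989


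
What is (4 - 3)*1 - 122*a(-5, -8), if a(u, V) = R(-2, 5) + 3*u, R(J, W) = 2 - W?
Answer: 2197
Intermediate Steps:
a(u, V) = -3 + 3*u (a(u, V) = (2 - 1*5) + 3*u = (2 - 5) + 3*u = -3 + 3*u)
(4 - 3)*1 - 122*a(-5, -8) = (4 - 3)*1 - 122*(-3 + 3*(-5)) = 1*1 - 122*(-3 - 15) = 1 - 122*(-18) = 1 + 2196 = 2197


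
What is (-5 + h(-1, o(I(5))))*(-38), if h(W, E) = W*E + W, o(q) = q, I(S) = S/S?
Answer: 266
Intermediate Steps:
I(S) = 1
h(W, E) = W + E*W (h(W, E) = E*W + W = W + E*W)
(-5 + h(-1, o(I(5))))*(-38) = (-5 - (1 + 1))*(-38) = (-5 - 1*2)*(-38) = (-5 - 2)*(-38) = -7*(-38) = 266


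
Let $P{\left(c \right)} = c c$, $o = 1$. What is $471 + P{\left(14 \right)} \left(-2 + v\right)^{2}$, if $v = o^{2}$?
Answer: $667$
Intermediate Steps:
$P{\left(c \right)} = c^{2}$
$v = 1$ ($v = 1^{2} = 1$)
$471 + P{\left(14 \right)} \left(-2 + v\right)^{2} = 471 + 14^{2} \left(-2 + 1\right)^{2} = 471 + 196 \left(-1\right)^{2} = 471 + 196 \cdot 1 = 471 + 196 = 667$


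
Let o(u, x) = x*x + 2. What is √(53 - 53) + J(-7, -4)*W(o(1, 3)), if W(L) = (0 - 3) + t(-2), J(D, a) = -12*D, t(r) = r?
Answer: -420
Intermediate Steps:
o(u, x) = 2 + x² (o(u, x) = x² + 2 = 2 + x²)
W(L) = -5 (W(L) = (0 - 3) - 2 = -3 - 2 = -5)
√(53 - 53) + J(-7, -4)*W(o(1, 3)) = √(53 - 53) - 12*(-7)*(-5) = √0 + 84*(-5) = 0 - 420 = -420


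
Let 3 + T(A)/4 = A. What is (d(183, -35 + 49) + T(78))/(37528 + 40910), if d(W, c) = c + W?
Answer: 497/78438 ≈ 0.0063362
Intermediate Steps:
T(A) = -12 + 4*A
d(W, c) = W + c
(d(183, -35 + 49) + T(78))/(37528 + 40910) = ((183 + (-35 + 49)) + (-12 + 4*78))/(37528 + 40910) = ((183 + 14) + (-12 + 312))/78438 = (197 + 300)*(1/78438) = 497*(1/78438) = 497/78438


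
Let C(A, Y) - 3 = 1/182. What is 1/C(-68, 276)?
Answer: 182/547 ≈ 0.33272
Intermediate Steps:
C(A, Y) = 547/182 (C(A, Y) = 3 + 1/182 = 547/182)
1/C(-68, 276) = 1/(547/182) = 182/547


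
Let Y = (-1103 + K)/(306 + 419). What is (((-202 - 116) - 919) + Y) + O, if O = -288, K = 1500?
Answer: -1105228/725 ≈ -1524.5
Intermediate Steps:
Y = 397/725 (Y = (-1103 + 1500)/(306 + 419) = 397/725 ≈ 0.54759)
(((-202 - 116) - 919) + Y) + O = (((-202 - 116) - 919) + 397/725) - 288 = ((-318 - 919) + 397/725) - 288 = (-1237 + 397/725) - 288 = -896428/725 - 288 = -1105228/725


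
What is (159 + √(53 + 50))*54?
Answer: 8586 + 54*√103 ≈ 9134.0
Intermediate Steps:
(159 + √(53 + 50))*54 = (159 + √103)*54 = 8586 + 54*√103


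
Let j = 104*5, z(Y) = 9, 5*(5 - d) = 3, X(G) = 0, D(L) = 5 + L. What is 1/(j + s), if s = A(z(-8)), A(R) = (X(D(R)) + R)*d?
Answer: 5/2798 ≈ 0.0017870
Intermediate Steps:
d = 22/5 (d = 5 - ⅕*3 = 5 - ⅗ = 22/5 ≈ 4.4000)
A(R) = 22*R/5 (A(R) = (0 + R)*(22/5) = R*(22/5) = 22*R/5)
s = 198/5 (s = (22/5)*9 = 198/5 ≈ 39.600)
j = 520
1/(j + s) = 1/(520 + 198/5) = 1/(2798/5) = 5/2798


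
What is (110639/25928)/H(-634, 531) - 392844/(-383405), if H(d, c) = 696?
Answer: 7131638371267/6918883688640 ≈ 1.0308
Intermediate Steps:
(110639/25928)/H(-634, 531) - 392844/(-383405) = (110639/25928)/696 - 392844/(-383405) = (110639*(1/25928))*(1/696) - 392844*(-1/383405) = (110639/25928)*(1/696) + 392844/383405 = 110639/18045888 + 392844/383405 = 7131638371267/6918883688640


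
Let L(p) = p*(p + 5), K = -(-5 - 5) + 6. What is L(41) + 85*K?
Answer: 3246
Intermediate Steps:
K = 16 (K = -1*(-10) + 6 = 10 + 6 = 16)
L(p) = p*(5 + p)
L(41) + 85*K = 41*(5 + 41) + 85*16 = 41*46 + 1360 = 1886 + 1360 = 3246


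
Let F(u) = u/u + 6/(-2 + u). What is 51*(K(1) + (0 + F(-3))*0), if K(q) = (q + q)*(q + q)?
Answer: 204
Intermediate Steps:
K(q) = 4*q**2 (K(q) = (2*q)*(2*q) = 4*q**2)
F(u) = 1 + 6/(-2 + u)
51*(K(1) + (0 + F(-3))*0) = 51*(4*1**2 + (0 + (4 - 3)/(-2 - 3))*0) = 51*(4*1 + (0 + 1/(-5))*0) = 51*(4 + (0 - 1/5*1)*0) = 51*(4 + (0 - 1/5)*0) = 51*(4 - 1/5*0) = 51*(4 + 0) = 51*4 = 204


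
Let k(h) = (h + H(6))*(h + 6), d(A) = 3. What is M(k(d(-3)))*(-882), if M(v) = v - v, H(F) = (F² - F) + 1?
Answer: 0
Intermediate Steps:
H(F) = 1 + F² - F
k(h) = (6 + h)*(31 + h) (k(h) = (h + (1 + 6² - 1*6))*(h + 6) = (h + (1 + 36 - 6))*(6 + h) = (h + 31)*(6 + h) = (31 + h)*(6 + h) = (6 + h)*(31 + h))
M(v) = 0
M(k(d(-3)))*(-882) = 0*(-882) = 0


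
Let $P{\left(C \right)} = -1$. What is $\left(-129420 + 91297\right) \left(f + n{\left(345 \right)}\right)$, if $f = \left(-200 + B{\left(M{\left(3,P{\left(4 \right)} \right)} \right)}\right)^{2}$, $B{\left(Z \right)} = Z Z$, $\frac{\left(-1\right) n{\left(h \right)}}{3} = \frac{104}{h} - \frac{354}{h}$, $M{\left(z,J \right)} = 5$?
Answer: $- \frac{26854794275}{23} \approx -1.1676 \cdot 10^{9}$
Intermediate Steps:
$n{\left(h \right)} = \frac{750}{h}$ ($n{\left(h \right)} = - 3 \left(\frac{104}{h} - \frac{354}{h}\right) = - 3 \left(- \frac{250}{h}\right) = \frac{750}{h}$)
$B{\left(Z \right)} = Z^{2}$
$f = 30625$ ($f = \left(-200 + 5^{2}\right)^{2} = \left(-200 + 25\right)^{2} = \left(-175\right)^{2} = 30625$)
$\left(-129420 + 91297\right) \left(f + n{\left(345 \right)}\right) = \left(-129420 + 91297\right) \left(30625 + \frac{750}{345}\right) = - 38123 \left(30625 + 750 \cdot \frac{1}{345}\right) = - 38123 \left(30625 + \frac{50}{23}\right) = \left(-38123\right) \frac{704425}{23} = - \frac{26854794275}{23}$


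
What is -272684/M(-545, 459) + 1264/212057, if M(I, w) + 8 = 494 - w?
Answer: -57824516860/5725539 ≈ -10099.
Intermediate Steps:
M(I, w) = 486 - w (M(I, w) = -8 + (494 - w) = 486 - w)
-272684/M(-545, 459) + 1264/212057 = -272684/(486 - 1*459) + 1264/212057 = -272684/(486 - 459) + 1264*(1/212057) = -272684/27 + 1264/212057 = -57824516860/5725539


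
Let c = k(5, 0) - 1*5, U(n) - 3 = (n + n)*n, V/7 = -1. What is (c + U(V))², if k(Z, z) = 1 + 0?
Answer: 9409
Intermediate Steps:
V = -7 (V = 7*(-1) = -7)
k(Z, z) = 1
U(n) = 3 + 2*n² (U(n) = 3 + (n + n)*n = 3 + (2*n)*n = 3 + 2*n²)
c = -4 (c = 1 - 1*5 = 1 - 5 = -4)
(c + U(V))² = (-4 + (3 + 2*(-7)²))² = (-4 + (3 + 2*49))² = (-4 + (3 + 98))² = (-4 + 101)² = 97² = 9409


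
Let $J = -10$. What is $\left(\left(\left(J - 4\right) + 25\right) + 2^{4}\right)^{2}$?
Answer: $729$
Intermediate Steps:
$\left(\left(\left(J - 4\right) + 25\right) + 2^{4}\right)^{2} = \left(\left(\left(-10 - 4\right) + 25\right) + 2^{4}\right)^{2} = \left(\left(-14 + 25\right) + 16\right)^{2} = \left(11 + 16\right)^{2} = 27^{2} = 729$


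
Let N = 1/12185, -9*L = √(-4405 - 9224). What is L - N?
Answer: -1/12185 - I*√13629/9 ≈ -8.2068e-5 - 12.971*I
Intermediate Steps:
L = -I*√13629/9 (L = -√(-4405 - 9224)/9 = -I*√13629/9 ≈ -12.971*I)
N = 1/12185 ≈ 8.2068e-5
L - N = -I*√13629/9 - 1*1/12185 = -I*√13629/9 - 1/12185 = -1/12185 - I*√13629/9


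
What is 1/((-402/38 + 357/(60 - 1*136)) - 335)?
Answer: -76/26621 ≈ -0.0028549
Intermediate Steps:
1/((-402/38 + 357/(60 - 1*136)) - 335) = 1/((-402*1/38 + 357/(60 - 136)) - 335) = 1/((-201/19 + 357/(-76)) - 335) = 1/((-201/19 + 357*(-1/76)) - 335) = 1/((-201/19 - 357/76) - 335) = 1/(-1161/76 - 335) = 1/(-26621/76) = -76/26621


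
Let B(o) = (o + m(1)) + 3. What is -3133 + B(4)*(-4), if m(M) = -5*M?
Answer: -3141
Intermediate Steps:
B(o) = -2 + o (B(o) = (o - 5*1) + 3 = (o - 5) + 3 = (-5 + o) + 3 = -2 + o)
-3133 + B(4)*(-4) = -3133 + (-2 + 4)*(-4) = -3133 + 2*(-4) = -3133 - 8 = -3141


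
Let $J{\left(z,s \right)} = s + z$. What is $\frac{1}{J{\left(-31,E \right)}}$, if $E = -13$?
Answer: $- \frac{1}{44} \approx -0.022727$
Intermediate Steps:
$\frac{1}{J{\left(-31,E \right)}} = \frac{1}{-13 - 31} = \frac{1}{-44} = - \frac{1}{44}$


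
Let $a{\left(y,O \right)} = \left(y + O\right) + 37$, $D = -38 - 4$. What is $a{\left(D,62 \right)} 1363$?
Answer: $77691$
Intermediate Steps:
$D = -42$ ($D = -38 - 4 = -42$)
$a{\left(y,O \right)} = 37 + O + y$ ($a{\left(y,O \right)} = \left(O + y\right) + 37 = 37 + O + y$)
$a{\left(D,62 \right)} 1363 = \left(37 + 62 - 42\right) 1363 = 57 \cdot 1363 = 77691$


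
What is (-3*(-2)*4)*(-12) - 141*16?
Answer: -2544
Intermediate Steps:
(-3*(-2)*4)*(-12) - 141*16 = (6*4)*(-12) - 2256 = 24*(-12) - 2256 = -288 - 2256 = -2544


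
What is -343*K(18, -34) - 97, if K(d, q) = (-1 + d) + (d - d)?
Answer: -5928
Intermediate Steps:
K(d, q) = -1 + d (K(d, q) = (-1 + d) + 0 = -1 + d)
-343*K(18, -34) - 97 = -343*(-1 + 18) - 97 = -343*17 - 97 = -5831 - 97 = -5928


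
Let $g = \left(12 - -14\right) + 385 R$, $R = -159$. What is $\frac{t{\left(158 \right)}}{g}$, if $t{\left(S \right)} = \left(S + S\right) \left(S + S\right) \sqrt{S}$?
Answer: $- \frac{99856 \sqrt{158}}{61189} \approx -20.513$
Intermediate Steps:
$t{\left(S \right)} = 4 S^{\frac{5}{2}}$ ($t{\left(S \right)} = 2 S 2 S \sqrt{S} = 4 S^{2} \sqrt{S} = 4 S^{\frac{5}{2}}$)
$g = -61189$ ($g = \left(12 - -14\right) + 385 \left(-159\right) = \left(12 + 14\right) - 61215 = 26 - 61215 = -61189$)
$\frac{t{\left(158 \right)}}{g} = \frac{4 \cdot 158^{\frac{5}{2}}}{-61189} = 4 \cdot 24964 \sqrt{158} \left(- \frac{1}{61189}\right) = 99856 \sqrt{158} \left(- \frac{1}{61189}\right) = - \frac{99856 \sqrt{158}}{61189}$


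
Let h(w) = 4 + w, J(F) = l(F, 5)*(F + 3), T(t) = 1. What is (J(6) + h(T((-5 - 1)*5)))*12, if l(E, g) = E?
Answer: 708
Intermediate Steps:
J(F) = F*(3 + F) (J(F) = F*(F + 3) = F*(3 + F))
(J(6) + h(T((-5 - 1)*5)))*12 = (6*(3 + 6) + (4 + 1))*12 = (6*9 + 5)*12 = (54 + 5)*12 = 59*12 = 708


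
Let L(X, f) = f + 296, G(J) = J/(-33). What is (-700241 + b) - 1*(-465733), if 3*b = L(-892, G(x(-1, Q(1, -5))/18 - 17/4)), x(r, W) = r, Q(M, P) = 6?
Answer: -835434709/3564 ≈ -2.3441e+5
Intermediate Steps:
G(J) = -J/33 (G(J) = J*(-1/33) = -J/33)
L(X, f) = 296 + f
b = 351803/3564 (b = (296 - (-1/18 - 17/4)/33)/3 = (296 - 1/33*(-155/36))/3 = (296 + 155/1188)/3 = (1/3)*(351803/1188) = 351803/3564 ≈ 98.710)
(-700241 + b) - 1*(-465733) = (-700241 + 351803/3564) - 1*(-465733) = -2495307121/3564 + 465733 = -835434709/3564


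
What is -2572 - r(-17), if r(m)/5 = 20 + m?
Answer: -2587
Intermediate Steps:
r(m) = 100 + 5*m (r(m) = 5*(20 + m) = 100 + 5*m)
-2572 - r(-17) = -2572 - (100 + 5*(-17)) = -2572 - (100 - 85) = -2572 - 1*15 = -2572 - 15 = -2587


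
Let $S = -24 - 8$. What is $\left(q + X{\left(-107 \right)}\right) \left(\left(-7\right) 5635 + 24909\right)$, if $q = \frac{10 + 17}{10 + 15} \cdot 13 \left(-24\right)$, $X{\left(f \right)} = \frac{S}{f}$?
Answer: $\frac{13090656448}{2675} \approx 4.8937 \cdot 10^{6}$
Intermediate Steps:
$S = -32$ ($S = -24 - 8 = -32$)
$X{\left(f \right)} = - \frac{32}{f}$
$q = - \frac{8424}{25}$ ($q = \frac{27}{25} \cdot 13 \left(-24\right) = \frac{351}{25} \left(-24\right) = - \frac{8424}{25} \approx -336.96$)
$\left(q + X{\left(-107 \right)}\right) \left(\left(-7\right) 5635 + 24909\right) = \left(- \frac{8424}{25} - \frac{32}{-107}\right) \left(\left(-7\right) 5635 + 24909\right) = \left(- \frac{8424}{25} - - \frac{32}{107}\right) \left(-39445 + 24909\right) = \left(- \frac{8424}{25} + \frac{32}{107}\right) \left(-14536\right) = \left(- \frac{900568}{2675}\right) \left(-14536\right) = \frac{13090656448}{2675}$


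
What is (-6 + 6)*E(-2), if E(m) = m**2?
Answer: 0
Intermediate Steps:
(-6 + 6)*E(-2) = (-6 + 6)*(-2)**2 = 0*4 = 0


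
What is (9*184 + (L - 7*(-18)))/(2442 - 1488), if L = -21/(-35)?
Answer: 2971/1590 ≈ 1.8686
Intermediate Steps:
L = ⅗ (L = -21*(-1/35) = ⅗ ≈ 0.60000)
(9*184 + (L - 7*(-18)))/(2442 - 1488) = (9*184 + (⅗ - 7*(-18)))/(2442 - 1488) = (1656 + (⅗ + 126))/954 = (1656 + 633/5)*(1/954) = (8913/5)*(1/954) = 2971/1590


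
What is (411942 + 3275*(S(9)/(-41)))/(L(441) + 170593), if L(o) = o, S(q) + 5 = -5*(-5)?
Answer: 8412061/3506197 ≈ 2.3992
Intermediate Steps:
S(q) = 20 (S(q) = -5 - 5*(-5) = -5 + 25 = 20)
(411942 + 3275*(S(9)/(-41)))/(L(441) + 170593) = (411942 + 3275*(20/(-41)))/(441 + 170593) = (411942 + 3275*(20*(-1/41)))/171034 = (411942 + 3275*(-20/41))*(1/171034) = (411942 - 65500/41)*(1/171034) = (16824122/41)*(1/171034) = 8412061/3506197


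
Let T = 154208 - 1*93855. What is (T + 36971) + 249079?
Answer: 346403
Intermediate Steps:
T = 60353 (T = 154208 - 93855 = 60353)
(T + 36971) + 249079 = (60353 + 36971) + 249079 = 97324 + 249079 = 346403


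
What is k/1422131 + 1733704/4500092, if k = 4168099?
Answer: 5305595792083/1599930084013 ≈ 3.3161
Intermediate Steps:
k/1422131 + 1733704/4500092 = 4168099/1422131 + 1733704/4500092 = 4168099*(1/1422131) + 1733704*(1/4500092) = 4168099/1422131 + 433426/1125023 = 5305595792083/1599930084013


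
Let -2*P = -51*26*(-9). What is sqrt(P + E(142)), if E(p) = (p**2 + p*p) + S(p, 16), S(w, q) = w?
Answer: sqrt(34503) ≈ 185.75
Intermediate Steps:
P = -5967 (P = -(-51*26)*(-9)/2 = -(-663)*(-9) = -1/2*11934 = -5967)
E(p) = p + 2*p**2 (E(p) = (p**2 + p*p) + p = (p**2 + p**2) + p = 2*p**2 + p = p + 2*p**2)
sqrt(P + E(142)) = sqrt(-5967 + 142*(1 + 2*142)) = sqrt(-5967 + 142*(1 + 284)) = sqrt(-5967 + 142*285) = sqrt(-5967 + 40470) = sqrt(34503)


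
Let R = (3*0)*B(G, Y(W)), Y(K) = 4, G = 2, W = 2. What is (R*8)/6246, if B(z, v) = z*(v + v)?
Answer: 0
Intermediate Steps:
B(z, v) = 2*v*z (B(z, v) = z*(2*v) = 2*v*z)
R = 0 (R = (3*0)*(2*4*2) = 0*16 = 0)
(R*8)/6246 = (0*8)/6246 = 0*(1/6246) = 0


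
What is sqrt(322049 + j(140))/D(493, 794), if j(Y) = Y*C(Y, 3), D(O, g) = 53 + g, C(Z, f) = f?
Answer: sqrt(6581)/121 ≈ 0.67044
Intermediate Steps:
j(Y) = 3*Y (j(Y) = Y*3 = 3*Y)
sqrt(322049 + j(140))/D(493, 794) = sqrt(322049 + 3*140)/(53 + 794) = sqrt(322049 + 420)/847 = sqrt(322469)*(1/847) = (7*sqrt(6581))*(1/847) = sqrt(6581)/121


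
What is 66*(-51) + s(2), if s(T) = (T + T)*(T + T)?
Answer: -3350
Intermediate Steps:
s(T) = 4*T² (s(T) = (2*T)*(2*T) = 4*T²)
66*(-51) + s(2) = 66*(-51) + 4*2² = -3366 + 4*4 = -3366 + 16 = -3350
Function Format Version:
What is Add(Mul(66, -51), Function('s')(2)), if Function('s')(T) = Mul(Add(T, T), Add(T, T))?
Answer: -3350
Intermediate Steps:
Function('s')(T) = Mul(4, Pow(T, 2)) (Function('s')(T) = Mul(Mul(2, T), Mul(2, T)) = Mul(4, Pow(T, 2)))
Add(Mul(66, -51), Function('s')(2)) = Add(Mul(66, -51), Mul(4, Pow(2, 2))) = Add(-3366, Mul(4, 4)) = Add(-3366, 16) = -3350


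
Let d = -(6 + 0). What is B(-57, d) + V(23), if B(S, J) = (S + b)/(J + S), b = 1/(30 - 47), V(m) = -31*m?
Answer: -762653/1071 ≈ -712.09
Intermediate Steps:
b = -1/17 (b = 1/(-17) = -1/17 ≈ -0.058824)
d = -6 (d = -1*6 = -6)
B(S, J) = (-1/17 + S)/(J + S) (B(S, J) = (S - 1/17)/(J + S) = (-1/17 + S)/(J + S))
B(-57, d) + V(23) = (-1/17 - 57)/(-6 - 57) - 31*23 = -970/17/(-63) - 713 = -1/63*(-970/17) - 713 = 970/1071 - 713 = -762653/1071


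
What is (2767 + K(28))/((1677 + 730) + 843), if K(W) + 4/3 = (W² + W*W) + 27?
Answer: 6541/4875 ≈ 1.3417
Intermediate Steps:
K(W) = 77/3 + 2*W² (K(W) = -4/3 + ((W² + W*W) + 27) = -4/3 + ((W² + W²) + 27) = -4/3 + (2*W² + 27) = -4/3 + (27 + 2*W²) = 77/3 + 2*W²)
(2767 + K(28))/((1677 + 730) + 843) = (2767 + (77/3 + 2*28²))/((1677 + 730) + 843) = (2767 + (77/3 + 2*784))/(2407 + 843) = (2767 + (77/3 + 1568))/3250 = (2767 + 4781/3)*(1/3250) = (13082/3)*(1/3250) = 6541/4875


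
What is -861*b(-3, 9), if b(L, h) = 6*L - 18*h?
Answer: 154980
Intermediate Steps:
b(L, h) = -18*h + 6*L
-861*b(-3, 9) = -861*(-18*9 + 6*(-3)) = -861*(-162 - 18) = -861*(-180) = 154980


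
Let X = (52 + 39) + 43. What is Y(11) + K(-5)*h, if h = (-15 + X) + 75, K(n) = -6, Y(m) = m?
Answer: -1153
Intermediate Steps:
X = 134 (X = 91 + 43 = 134)
h = 194 (h = (-15 + 134) + 75 = 119 + 75 = 194)
Y(11) + K(-5)*h = 11 - 6*194 = 11 - 1164 = -1153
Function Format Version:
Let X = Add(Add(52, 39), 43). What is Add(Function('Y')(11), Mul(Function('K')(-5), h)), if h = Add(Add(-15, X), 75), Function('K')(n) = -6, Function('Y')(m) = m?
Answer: -1153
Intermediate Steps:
X = 134 (X = Add(91, 43) = 134)
h = 194 (h = Add(Add(-15, 134), 75) = Add(119, 75) = 194)
Add(Function('Y')(11), Mul(Function('K')(-5), h)) = Add(11, Mul(-6, 194)) = Add(11, -1164) = -1153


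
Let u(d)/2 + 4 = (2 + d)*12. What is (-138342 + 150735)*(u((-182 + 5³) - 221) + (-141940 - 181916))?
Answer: -4095737784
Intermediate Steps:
u(d) = 40 + 24*d (u(d) = -8 + 2*((2 + d)*12) = -8 + 2*(24 + 12*d) = -8 + (48 + 24*d) = 40 + 24*d)
(-138342 + 150735)*(u((-182 + 5³) - 221) + (-141940 - 181916)) = (-138342 + 150735)*((40 + 24*((-182 + 5³) - 221)) + (-141940 - 181916)) = 12393*((40 + 24*((-182 + 125) - 221)) - 323856) = 12393*((40 + 24*(-57 - 221)) - 323856) = 12393*((40 + 24*(-278)) - 323856) = 12393*((40 - 6672) - 323856) = 12393*(-6632 - 323856) = 12393*(-330488) = -4095737784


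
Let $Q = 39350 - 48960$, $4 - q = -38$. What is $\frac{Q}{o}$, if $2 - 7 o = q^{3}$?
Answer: $\frac{33635}{37043} \approx 0.908$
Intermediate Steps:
$q = 42$ ($q = 4 - -38 = 4 + 38 = 42$)
$o = - \frac{74086}{7}$ ($o = \frac{2}{7} - \frac{42^{3}}{7} = \frac{2}{7} - 10584 = - \frac{74086}{7} \approx -10584.0$)
$Q = -9610$ ($Q = 39350 - 48960 = -9610$)
$\frac{Q}{o} = - \frac{9610}{- \frac{74086}{7}} = \left(-9610\right) \left(- \frac{7}{74086}\right) = \frac{33635}{37043}$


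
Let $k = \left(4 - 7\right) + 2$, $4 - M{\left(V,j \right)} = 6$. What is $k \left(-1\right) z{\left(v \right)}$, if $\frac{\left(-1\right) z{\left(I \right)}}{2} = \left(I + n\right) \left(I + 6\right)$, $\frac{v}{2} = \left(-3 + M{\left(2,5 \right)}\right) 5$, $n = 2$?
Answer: $-4224$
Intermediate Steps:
$M{\left(V,j \right)} = -2$ ($M{\left(V,j \right)} = 4 - 6 = -2$)
$k = -1$ ($k = -3 + 2 = -1$)
$v = -50$ ($v = 2 \left(-3 - 2\right) 5 = 2 \left(\left(-5\right) 5\right) = 2 \left(-25\right) = -50$)
$z{\left(I \right)} = - 2 \left(2 + I\right) \left(6 + I\right)$ ($z{\left(I \right)} = - 2 \left(I + 2\right) \left(I + 6\right) = - 2 \left(2 + I\right) \left(6 + I\right)$)
$k \left(-1\right) z{\left(v \right)} = \left(-1\right) \left(-1\right) \left(-24 - -800 - 2 \left(-50\right)^{2}\right) = 1 \left(-24 + 800 - 5000\right) = 1 \left(-4224\right) = -4224$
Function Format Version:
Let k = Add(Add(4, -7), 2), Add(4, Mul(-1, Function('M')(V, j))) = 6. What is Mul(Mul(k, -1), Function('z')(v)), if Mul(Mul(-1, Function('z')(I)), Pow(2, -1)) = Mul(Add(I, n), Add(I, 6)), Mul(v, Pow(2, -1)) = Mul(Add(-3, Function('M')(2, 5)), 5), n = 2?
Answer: -4224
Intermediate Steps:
Function('M')(V, j) = -2 (Function('M')(V, j) = Add(4, Mul(-1, 6)) = Add(4, -6) = -2)
k = -1 (k = Add(-3, 2) = -1)
v = -50 (v = Mul(2, Mul(Add(-3, -2), 5)) = Mul(2, Mul(-5, 5)) = Mul(2, -25) = -50)
Function('z')(I) = Mul(-2, Add(2, I), Add(6, I)) (Function('z')(I) = Mul(-2, Mul(Add(I, 2), Add(I, 6))) = Mul(-2, Mul(Add(2, I), Add(6, I))) = Mul(-2, Add(2, I), Add(6, I)))
Mul(Mul(k, -1), Function('z')(v)) = Mul(Mul(-1, -1), Add(-24, Mul(-16, -50), Mul(-2, Pow(-50, 2)))) = Mul(1, Add(-24, 800, Mul(-2, 2500))) = Mul(1, Add(-24, 800, -5000)) = Mul(1, -4224) = -4224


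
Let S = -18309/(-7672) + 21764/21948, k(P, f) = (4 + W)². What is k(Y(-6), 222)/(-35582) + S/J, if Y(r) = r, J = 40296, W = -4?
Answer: 142204835/1696311054144 ≈ 8.3832e-5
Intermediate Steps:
k(P, f) = 0 (k(P, f) = (4 - 4)² = 0² = 0)
S = 142204835/42096264 (S = -18309*(-1/7672) + 21764*(1/21948) = 18309/7672 + 5441/5487 = 142204835/42096264 ≈ 3.3781)
k(Y(-6), 222)/(-35582) + S/J = 0/(-35582) + (142204835/42096264)/40296 = 0*(-1/35582) + (142204835/42096264)*(1/40296) = 0 + 142204835/1696311054144 = 142204835/1696311054144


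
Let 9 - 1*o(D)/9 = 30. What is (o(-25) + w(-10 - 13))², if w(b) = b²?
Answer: 115600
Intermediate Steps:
o(D) = -189 (o(D) = 81 - 9*30 = 81 - 270 = -189)
(o(-25) + w(-10 - 13))² = (-189 + (-10 - 13)²)² = (-189 + (-23)²)² = (-189 + 529)² = 340² = 115600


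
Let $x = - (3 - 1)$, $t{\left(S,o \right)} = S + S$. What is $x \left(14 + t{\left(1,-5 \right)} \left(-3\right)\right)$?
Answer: $-16$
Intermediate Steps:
$t{\left(S,o \right)} = 2 S$
$x = -2$ ($x = \left(-1\right) 2 = -2$)
$x \left(14 + t{\left(1,-5 \right)} \left(-3\right)\right) = - 2 \left(14 + 2 \cdot 1 \left(-3\right)\right) = - 2 \left(14 + 2 \left(-3\right)\right) = - 2 \left(14 - 6\right) = \left(-2\right) 8 = -16$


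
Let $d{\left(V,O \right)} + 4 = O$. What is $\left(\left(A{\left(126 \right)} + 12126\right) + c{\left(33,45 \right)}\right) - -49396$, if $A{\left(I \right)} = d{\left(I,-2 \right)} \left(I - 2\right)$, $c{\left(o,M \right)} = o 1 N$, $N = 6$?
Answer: $60976$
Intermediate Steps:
$d{\left(V,O \right)} = -4 + O$
$c{\left(o,M \right)} = 6 o$ ($c{\left(o,M \right)} = o 1 \cdot 6 = o 6 = 6 o$)
$A{\left(I \right)} = 12 - 6 I$ ($A{\left(I \right)} = \left(-4 - 2\right) \left(I - 2\right) = - 6 \left(-2 + I\right) = 12 - 6 I$)
$\left(\left(A{\left(126 \right)} + 12126\right) + c{\left(33,45 \right)}\right) - -49396 = \left(\left(\left(12 - 756\right) + 12126\right) + 6 \cdot 33\right) - -49396 = \left(\left(\left(12 - 756\right) + 12126\right) + 198\right) + 49396 = \left(\left(-744 + 12126\right) + 198\right) + 49396 = \left(11382 + 198\right) + 49396 = 11580 + 49396 = 60976$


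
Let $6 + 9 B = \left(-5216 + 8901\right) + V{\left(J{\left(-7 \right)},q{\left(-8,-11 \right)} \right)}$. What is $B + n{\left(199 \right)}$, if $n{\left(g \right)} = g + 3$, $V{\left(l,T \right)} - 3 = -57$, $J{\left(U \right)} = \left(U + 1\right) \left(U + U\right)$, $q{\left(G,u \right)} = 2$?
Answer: $\frac{5443}{9} \approx 604.78$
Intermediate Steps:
$J{\left(U \right)} = 2 U \left(1 + U\right)$ ($J{\left(U \right)} = \left(1 + U\right) 2 U = 2 U \left(1 + U\right)$)
$V{\left(l,T \right)} = -54$ ($V{\left(l,T \right)} = 3 - 57 = -54$)
$n{\left(g \right)} = 3 + g$
$B = \frac{3625}{9}$ ($B = - \frac{2}{3} + \frac{\left(-5216 + 8901\right) - 54}{9} = - \frac{2}{3} + \frac{3685 - 54}{9} = - \frac{2}{3} + \frac{1}{9} \cdot 3631 = - \frac{2}{3} + \frac{3631}{9} = \frac{3625}{9} \approx 402.78$)
$B + n{\left(199 \right)} = \frac{3625}{9} + \left(3 + 199\right) = \frac{3625}{9} + 202 = \frac{5443}{9}$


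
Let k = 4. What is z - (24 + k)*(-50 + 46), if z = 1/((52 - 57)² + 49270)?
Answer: 5521041/49295 ≈ 112.00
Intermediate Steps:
z = 1/49295 (z = 1/((-5)² + 49270) = 1/(25 + 49270) = 1/49295 ≈ 2.0286e-5)
z - (24 + k)*(-50 + 46) = 1/49295 - (24 + 4)*(-50 + 46) = 1/49295 - 28*(-4) = 1/49295 - 1*(-112) = 1/49295 + 112 = 5521041/49295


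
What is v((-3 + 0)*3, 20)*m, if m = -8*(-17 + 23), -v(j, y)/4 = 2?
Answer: 384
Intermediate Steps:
v(j, y) = -8 (v(j, y) = -4*2 = -8)
m = -48 (m = -8*6 = -48)
v((-3 + 0)*3, 20)*m = -8*(-48) = 384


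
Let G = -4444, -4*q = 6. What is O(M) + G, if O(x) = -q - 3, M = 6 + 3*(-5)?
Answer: -8891/2 ≈ -4445.5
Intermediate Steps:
q = -3/2 (q = -¼*6 = -3/2 ≈ -1.5000)
M = -9 (M = 6 - 15 = -9)
O(x) = -3/2 (O(x) = -1*(-3/2) - 3 = 3/2 - 3 = -3/2)
O(M) + G = -3/2 - 4444 = -8891/2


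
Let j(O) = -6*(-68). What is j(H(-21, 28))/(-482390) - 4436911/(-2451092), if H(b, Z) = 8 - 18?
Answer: 1069660725877/591191134940 ≈ 1.8093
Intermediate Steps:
H(b, Z) = -10
j(O) = 408
j(H(-21, 28))/(-482390) - 4436911/(-2451092) = 408/(-482390) - 4436911/(-2451092) = 408*(-1/482390) - 4436911*(-1/2451092) = -204/241195 + 4436911/2451092 = 1069660725877/591191134940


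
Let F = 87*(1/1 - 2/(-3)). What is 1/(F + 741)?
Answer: 1/886 ≈ 0.0011287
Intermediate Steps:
F = 145 (F = 87*(1*1 - 2*(-⅓)) = 87*(1 + ⅔) = 87*(5/3) = 145)
1/(F + 741) = 1/(145 + 741) = 1/886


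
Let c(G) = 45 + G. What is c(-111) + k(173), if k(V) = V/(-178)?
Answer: -11921/178 ≈ -66.972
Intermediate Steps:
k(V) = -V/178 (k(V) = V*(-1/178) = -V/178)
c(-111) + k(173) = (45 - 111) - 1/178*173 = -66 - 173/178 = -11921/178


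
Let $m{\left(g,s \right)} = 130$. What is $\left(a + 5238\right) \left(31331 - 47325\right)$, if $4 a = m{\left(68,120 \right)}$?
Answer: $-84296377$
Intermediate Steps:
$a = \frac{65}{2}$ ($a = \frac{1}{4} \cdot 130 = \frac{65}{2} \approx 32.5$)
$\left(a + 5238\right) \left(31331 - 47325\right) = \left(\frac{65}{2} + 5238\right) \left(31331 - 47325\right) = \frac{10541}{2} \left(-15994\right) = -84296377$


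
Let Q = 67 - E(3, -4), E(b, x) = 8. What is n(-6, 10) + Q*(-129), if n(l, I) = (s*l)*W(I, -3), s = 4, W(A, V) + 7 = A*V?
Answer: -6723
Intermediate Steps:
W(A, V) = -7 + A*V
n(l, I) = 4*l*(-7 - 3*I) (n(l, I) = (4*l)*(-7 + I*(-3)) = (4*l)*(-7 - 3*I) = 4*l*(-7 - 3*I))
Q = 59 (Q = 67 - 1*8 = 67 - 8 = 59)
n(-6, 10) + Q*(-129) = 4*(-6)*(-7 - 3*10) + 59*(-129) = 4*(-6)*(-7 - 30) - 7611 = 4*(-6)*(-37) - 7611 = 888 - 7611 = -6723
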